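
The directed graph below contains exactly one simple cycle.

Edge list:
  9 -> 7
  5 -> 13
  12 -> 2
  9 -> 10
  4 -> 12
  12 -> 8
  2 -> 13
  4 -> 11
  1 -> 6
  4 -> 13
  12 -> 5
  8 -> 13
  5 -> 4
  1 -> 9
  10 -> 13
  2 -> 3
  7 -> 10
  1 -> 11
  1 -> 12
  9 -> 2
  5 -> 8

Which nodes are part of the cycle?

4, 5, 12

DFS with gray/black marking from 12:
12 gray
  2 gray
    13 gray
    13 black
    3 gray
    3 black
  2 black
  5 gray
    4 gray
      4→13: 13 black — skip
      11 gray
      11 black
      4→12: 12 is gray → back edge
Back edge closes the cycle 12 → 5 → 4 → 12; its vertices are {4, 5, 12}.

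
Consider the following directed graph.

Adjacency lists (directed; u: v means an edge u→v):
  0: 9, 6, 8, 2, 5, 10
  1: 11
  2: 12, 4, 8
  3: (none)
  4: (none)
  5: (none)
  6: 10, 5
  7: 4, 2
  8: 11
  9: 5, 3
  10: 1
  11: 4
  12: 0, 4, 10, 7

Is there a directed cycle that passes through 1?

1 lies on a cycle iff there is a path from 1 back to itself.
Exploring from 1, it never reaches itself; equivalently, its strongly connected component is a singleton.

No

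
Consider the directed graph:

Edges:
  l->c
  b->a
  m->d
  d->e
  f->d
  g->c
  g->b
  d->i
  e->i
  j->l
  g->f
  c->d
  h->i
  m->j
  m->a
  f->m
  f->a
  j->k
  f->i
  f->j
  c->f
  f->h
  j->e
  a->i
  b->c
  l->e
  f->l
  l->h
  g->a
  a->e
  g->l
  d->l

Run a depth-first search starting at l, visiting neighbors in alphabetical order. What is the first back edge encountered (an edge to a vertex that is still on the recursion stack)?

d→l

DFS from l (visiting neighbors in alphabetical order); mark gray on enter, black on exit:
l gray
  c gray
    d gray
      e gray
        i gray
        i black
      e black
      d→i: i black — skip
      d→l: l is gray → back edge
First back edge: d → l.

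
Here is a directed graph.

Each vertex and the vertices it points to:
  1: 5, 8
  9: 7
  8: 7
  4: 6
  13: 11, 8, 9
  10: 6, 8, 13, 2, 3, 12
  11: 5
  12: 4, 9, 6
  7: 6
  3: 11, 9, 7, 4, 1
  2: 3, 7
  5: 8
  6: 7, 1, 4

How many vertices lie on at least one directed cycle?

6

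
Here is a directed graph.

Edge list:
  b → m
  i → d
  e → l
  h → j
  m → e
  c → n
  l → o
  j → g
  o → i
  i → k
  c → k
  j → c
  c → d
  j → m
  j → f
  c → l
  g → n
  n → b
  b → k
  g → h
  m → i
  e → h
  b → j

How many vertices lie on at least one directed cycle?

8

A vertex is on a directed cycle iff it belongs to a strongly connected component of size ≥ 2 (or has a self-loop).
The vertices on cycles are {b, c, e, g, h, j, m, n} — 8 in total.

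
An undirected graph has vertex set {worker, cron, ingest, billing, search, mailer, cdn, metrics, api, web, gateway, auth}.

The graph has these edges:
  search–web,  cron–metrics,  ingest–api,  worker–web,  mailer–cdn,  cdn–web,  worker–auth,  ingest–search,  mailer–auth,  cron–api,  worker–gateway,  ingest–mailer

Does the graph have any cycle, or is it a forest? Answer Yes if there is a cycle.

DFS, tracking each vertex's parent; an edge to a visited non-parent vertex closes a cycle.
Start from web:
visit web (parent –)
  visit cdn (parent web)
    visit mailer (parent cdn)
      mailer–cdn: parent, skip
      visit ingest (parent mailer)
        visit search (parent ingest)
          search–ingest: parent, skip
          search–web: web visited and ≠ parent → cycle
Cycle: web – cdn – mailer – ingest – search – web.

Yes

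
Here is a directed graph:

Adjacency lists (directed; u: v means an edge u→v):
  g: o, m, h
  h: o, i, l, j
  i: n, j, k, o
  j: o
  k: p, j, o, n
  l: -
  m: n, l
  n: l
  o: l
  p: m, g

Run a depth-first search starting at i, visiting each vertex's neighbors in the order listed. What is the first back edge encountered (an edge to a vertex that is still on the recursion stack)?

h→i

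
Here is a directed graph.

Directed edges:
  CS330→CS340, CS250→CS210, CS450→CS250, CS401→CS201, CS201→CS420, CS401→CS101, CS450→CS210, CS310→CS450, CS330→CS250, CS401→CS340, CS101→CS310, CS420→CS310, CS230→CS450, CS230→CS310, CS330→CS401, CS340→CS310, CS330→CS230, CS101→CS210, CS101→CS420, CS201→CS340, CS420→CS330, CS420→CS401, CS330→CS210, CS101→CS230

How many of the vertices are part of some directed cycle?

5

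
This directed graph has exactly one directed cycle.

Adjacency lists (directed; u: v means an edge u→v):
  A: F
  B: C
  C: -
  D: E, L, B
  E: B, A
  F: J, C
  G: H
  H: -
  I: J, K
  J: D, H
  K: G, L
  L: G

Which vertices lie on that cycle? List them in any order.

A, D, E, F, J

DFS with gray/black marking from J:
J gray
  D gray
    E gray
      B gray
        C gray
        C black
      B black
      A gray
        F gray
          F→J: J is gray → back edge
Back edge closes the cycle J → D → E → A → F → J; its vertices are {A, D, E, F, J}.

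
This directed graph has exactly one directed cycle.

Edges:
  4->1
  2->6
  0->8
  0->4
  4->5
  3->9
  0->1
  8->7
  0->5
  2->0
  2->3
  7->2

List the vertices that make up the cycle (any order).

DFS with gray/black marking from 8:
8 gray
  7 gray
    2 gray
      0 gray
        5 gray
        5 black
        4 gray
          4→5: 5 black — skip
          1 gray
          1 black
        4 black
        0→1: 1 black — skip
        0→8: 8 is gray → back edge
Back edge closes the cycle 8 → 7 → 2 → 0 → 8; its vertices are {0, 2, 7, 8}.

0, 2, 7, 8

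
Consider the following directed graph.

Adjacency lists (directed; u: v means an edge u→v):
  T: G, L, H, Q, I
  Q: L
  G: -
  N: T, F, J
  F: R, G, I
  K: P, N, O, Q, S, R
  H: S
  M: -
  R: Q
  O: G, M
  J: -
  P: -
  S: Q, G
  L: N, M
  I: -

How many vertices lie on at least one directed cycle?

A vertex is on a directed cycle iff it belongs to a strongly connected component of size ≥ 2 (or has a self-loop).
The vertices on cycles are {F, H, L, N, Q, R, S, T} — 8 in total.

8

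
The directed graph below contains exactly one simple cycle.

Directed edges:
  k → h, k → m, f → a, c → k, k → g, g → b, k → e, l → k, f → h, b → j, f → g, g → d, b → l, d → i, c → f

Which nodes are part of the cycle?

b, g, k, l

DFS with gray/black marking from k:
k gray
  g gray
    d gray
      i gray
      i black
    d black
    b gray
      j gray
      j black
      l gray
        l→k: k is gray → back edge
Back edge closes the cycle k → g → b → l → k; its vertices are {b, g, k, l}.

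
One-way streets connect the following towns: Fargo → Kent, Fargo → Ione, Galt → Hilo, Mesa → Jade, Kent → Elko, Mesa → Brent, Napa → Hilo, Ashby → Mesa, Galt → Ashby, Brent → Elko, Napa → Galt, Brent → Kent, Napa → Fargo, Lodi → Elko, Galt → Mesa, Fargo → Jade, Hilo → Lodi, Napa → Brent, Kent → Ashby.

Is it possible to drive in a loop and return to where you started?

DFS with white/gray/black marking, starting from Brent:
Brent gray
  Elko gray
  Elko black
  Kent gray
    Ashby gray
      Mesa gray
        Jade gray
        Jade black
        Mesa→Brent: Brent is gray → back edge
Back edge found, so a cycle exists: Brent → Kent → Ashby → Mesa → Brent.

Yes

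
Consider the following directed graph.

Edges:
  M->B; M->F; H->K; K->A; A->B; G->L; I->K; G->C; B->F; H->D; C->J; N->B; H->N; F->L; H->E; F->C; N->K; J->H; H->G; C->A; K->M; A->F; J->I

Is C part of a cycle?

Yes

C is on a cycle iff C can reach itself via ≥1 edge.
C → A → F → C — yes.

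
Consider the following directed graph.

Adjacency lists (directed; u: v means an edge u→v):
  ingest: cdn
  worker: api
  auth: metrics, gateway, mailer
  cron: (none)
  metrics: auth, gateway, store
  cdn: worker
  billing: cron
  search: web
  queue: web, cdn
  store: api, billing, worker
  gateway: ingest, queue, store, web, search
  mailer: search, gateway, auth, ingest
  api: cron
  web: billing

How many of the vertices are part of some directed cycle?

3

A vertex is on a directed cycle iff it belongs to a strongly connected component of size ≥ 2 (or has a self-loop).
The vertices on cycles are {auth, mailer, metrics} — 3 in total.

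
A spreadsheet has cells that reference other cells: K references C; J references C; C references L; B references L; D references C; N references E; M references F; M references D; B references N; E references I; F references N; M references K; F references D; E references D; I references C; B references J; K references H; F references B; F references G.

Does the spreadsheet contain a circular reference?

No

DFS with white/gray/black marking, starting from J:
J gray
  C gray
    L gray
    L black
  C black
J black
B gray
  B→L: L black — skip
  B→J: J black — skip
  N gray
    E gray
      I gray
        I→C: C black — skip
      I black
      D gray
        D→C: C black — skip
      D black
    E black
  N black
B black
F gray
  F→D: D black — skip
  F→N: N black — skip
  F→B: B black — skip
  G gray
  G black
F black
H gray
H black
K gray
  K→C: C black — skip
  K→H: H black — skip
K black
M gray
  M→D: D black — skip
  M→K: K black — skip
  M→F: F black — skip
M black
Every edge goes to a white or black vertex — no back edge, so the graph is acyclic.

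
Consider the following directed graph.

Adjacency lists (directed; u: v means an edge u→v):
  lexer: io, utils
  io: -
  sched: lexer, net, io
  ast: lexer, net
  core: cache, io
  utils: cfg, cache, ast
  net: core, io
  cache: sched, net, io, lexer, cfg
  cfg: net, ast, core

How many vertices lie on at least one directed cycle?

A vertex is on a directed cycle iff it belongs to a strongly connected component of size ≥ 2 (or has a self-loop).
The vertices on cycles are {ast, cfg, net, core, cache, lexer, sched, utils} — 8 in total.

8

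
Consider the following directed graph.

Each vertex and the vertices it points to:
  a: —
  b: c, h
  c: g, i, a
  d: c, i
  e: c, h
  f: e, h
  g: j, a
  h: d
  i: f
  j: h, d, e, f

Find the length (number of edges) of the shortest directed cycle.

4

For each vertex v, BFS finds the shortest path from v back to v.
The shortest such closed walk is c → i → f → e → c, length 4.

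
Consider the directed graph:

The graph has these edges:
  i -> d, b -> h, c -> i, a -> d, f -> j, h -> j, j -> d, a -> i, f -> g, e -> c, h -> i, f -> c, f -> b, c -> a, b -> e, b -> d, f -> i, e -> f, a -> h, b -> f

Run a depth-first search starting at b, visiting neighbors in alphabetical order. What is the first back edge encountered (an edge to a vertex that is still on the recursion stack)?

f→b

DFS from b (visiting neighbors in alphabetical order); mark gray on enter, black on exit:
b gray
  d gray
  d black
  e gray
    c gray
      a gray
        a→d: d black — skip
        h gray
          i gray
            i→d: d black — skip
          i black
          j gray
            j→d: d black — skip
          j black
        h black
        a→i: i black — skip
      a black
      c→i: i black — skip
    c black
    f gray
      f→b: b is gray → back edge
First back edge: f → b.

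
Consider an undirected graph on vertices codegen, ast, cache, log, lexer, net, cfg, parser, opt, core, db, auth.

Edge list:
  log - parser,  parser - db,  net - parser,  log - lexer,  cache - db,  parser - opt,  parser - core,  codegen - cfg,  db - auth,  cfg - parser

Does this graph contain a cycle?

No

DFS, tracking each vertex's parent; an edge to a visited non-parent vertex closes a cycle.
Start from net:
visit net (parent –)
  visit parser (parent net)
    visit db (parent parser)
      visit auth (parent db)
        auth–db: parent, skip
      visit cache (parent db)
        cache–db: parent, skip
      db–parser: parent, skip
    visit core (parent parser)
      core–parser: parent, skip
    visit cfg (parent parser)
      visit codegen (parent cfg)
        codegen–cfg: parent, skip
      cfg–parser: parent, skip
    visit opt (parent parser)
      opt–parser: parent, skip
    parser–net: parent, skip
    visit log (parent parser)
      visit lexer (parent log)
        lexer–log: parent, skip
      log–parser: parent, skip
visit ast (parent –)
No non-parent visited neighbor found — the graph is a forest.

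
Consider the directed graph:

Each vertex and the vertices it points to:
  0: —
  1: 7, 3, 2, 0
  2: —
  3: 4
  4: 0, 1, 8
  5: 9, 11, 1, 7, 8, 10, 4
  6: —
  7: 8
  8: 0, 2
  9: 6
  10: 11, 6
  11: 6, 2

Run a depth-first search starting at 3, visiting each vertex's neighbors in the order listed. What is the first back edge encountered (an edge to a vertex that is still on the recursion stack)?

1->3

DFS from 3 (visiting each vertex's neighbors in the order listed); mark gray on enter, black on exit:
3 gray
  4 gray
    0 gray
    0 black
    1 gray
      7 gray
        8 gray
          8→0: 0 black — skip
          2 gray
          2 black
        8 black
      7 black
      1→3: 3 is gray → back edge
First back edge: 1 → 3.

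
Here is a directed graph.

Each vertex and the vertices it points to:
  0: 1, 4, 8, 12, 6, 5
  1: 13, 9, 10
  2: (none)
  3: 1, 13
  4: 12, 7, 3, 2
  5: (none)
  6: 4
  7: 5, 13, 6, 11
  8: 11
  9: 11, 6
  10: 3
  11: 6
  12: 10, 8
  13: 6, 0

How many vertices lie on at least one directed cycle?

12

A vertex is on a directed cycle iff it belongs to a strongly connected component of size ≥ 2 (or has a self-loop).
The vertices on cycles are {0, 1, 3, 4, 6, 7, 8, 9, 10, 11, 12, 13} — 12 in total.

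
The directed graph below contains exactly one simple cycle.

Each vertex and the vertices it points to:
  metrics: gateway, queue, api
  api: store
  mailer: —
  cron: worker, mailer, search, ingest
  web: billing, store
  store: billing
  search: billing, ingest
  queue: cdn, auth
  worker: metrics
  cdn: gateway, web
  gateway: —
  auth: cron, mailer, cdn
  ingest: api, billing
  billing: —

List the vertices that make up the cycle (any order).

auth, cron, queue, worker, metrics

DFS with gray/black marking from queue:
queue gray
  cdn gray
    gateway gray
    gateway black
    web gray
      billing gray
      billing black
      store gray
        store→billing: billing black — skip
      store black
    web black
  cdn black
  auth gray
    cron gray
      worker gray
        metrics gray
          metrics→gateway: gateway black — skip
          metrics→queue: queue is gray → back edge
Back edge closes the cycle queue → auth → cron → worker → metrics → queue; its vertices are {auth, cron, queue, worker, metrics}.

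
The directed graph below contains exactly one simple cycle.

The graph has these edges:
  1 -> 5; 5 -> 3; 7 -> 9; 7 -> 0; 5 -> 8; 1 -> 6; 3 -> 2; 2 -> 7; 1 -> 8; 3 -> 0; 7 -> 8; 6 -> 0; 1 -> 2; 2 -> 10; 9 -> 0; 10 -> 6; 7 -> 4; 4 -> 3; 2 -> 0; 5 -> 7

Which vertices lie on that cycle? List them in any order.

DFS with gray/black marking from 2:
2 gray
  0 gray
  0 black
  7 gray
    7→0: 0 black — skip
    8 gray
    8 black
    9 gray
      9→0: 0 black — skip
    9 black
    4 gray
      3 gray
        3→0: 0 black — skip
        3→2: 2 is gray → back edge
Back edge closes the cycle 2 → 7 → 4 → 3 → 2; its vertices are {2, 3, 4, 7}.

2, 3, 4, 7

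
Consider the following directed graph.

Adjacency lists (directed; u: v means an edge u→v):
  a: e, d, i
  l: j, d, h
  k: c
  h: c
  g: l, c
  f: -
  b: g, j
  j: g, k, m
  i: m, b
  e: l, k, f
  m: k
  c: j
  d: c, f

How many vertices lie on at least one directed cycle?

A vertex is on a directed cycle iff it belongs to a strongly connected component of size ≥ 2 (or has a self-loop).
The vertices on cycles are {c, d, g, h, j, k, l, m} — 8 in total.

8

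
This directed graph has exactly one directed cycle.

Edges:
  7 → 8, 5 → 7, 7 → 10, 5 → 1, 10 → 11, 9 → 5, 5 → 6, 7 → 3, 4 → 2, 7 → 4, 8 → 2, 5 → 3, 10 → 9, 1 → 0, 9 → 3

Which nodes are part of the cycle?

5, 7, 9, 10

DFS with gray/black marking from 5:
5 gray
  7 gray
    3 gray
    3 black
    4 gray
      2 gray
      2 black
    4 black
    10 gray
      9 gray
        9→5: 5 is gray → back edge
Back edge closes the cycle 5 → 7 → 10 → 9 → 5; its vertices are {5, 7, 9, 10}.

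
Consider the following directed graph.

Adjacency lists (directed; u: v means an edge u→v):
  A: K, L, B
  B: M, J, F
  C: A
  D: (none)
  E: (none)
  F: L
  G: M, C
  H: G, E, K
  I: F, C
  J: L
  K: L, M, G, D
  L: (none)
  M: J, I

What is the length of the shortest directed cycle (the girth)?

4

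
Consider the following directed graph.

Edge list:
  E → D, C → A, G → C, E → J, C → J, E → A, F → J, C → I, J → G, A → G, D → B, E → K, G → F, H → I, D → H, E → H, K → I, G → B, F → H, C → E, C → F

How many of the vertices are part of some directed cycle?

A vertex is on a directed cycle iff it belongs to a strongly connected component of size ≥ 2 (or has a self-loop).
The vertices on cycles are {A, C, E, F, G, J} — 6 in total.

6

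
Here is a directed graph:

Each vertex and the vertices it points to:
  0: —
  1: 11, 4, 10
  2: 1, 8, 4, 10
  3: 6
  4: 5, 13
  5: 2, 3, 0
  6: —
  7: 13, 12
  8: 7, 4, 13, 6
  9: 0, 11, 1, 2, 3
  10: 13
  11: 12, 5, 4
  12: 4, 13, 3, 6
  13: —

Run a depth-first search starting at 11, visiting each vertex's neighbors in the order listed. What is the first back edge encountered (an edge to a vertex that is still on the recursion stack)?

DFS from 11 (visiting each vertex's neighbors in the order listed); mark gray on enter, black on exit:
11 gray
  12 gray
    4 gray
      5 gray
        2 gray
          1 gray
            1→11: 11 is gray → back edge
First back edge: 1 → 11.

1->11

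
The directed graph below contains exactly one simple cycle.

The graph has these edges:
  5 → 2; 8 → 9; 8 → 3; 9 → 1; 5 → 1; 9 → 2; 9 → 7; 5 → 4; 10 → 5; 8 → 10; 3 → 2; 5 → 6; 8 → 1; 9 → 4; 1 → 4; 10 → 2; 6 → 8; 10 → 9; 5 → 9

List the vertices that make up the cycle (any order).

DFS with gray/black marking from 8:
8 gray
  10 gray
    5 gray
      9 gray
        2 gray
        2 black
        1 gray
          4 gray
          4 black
        1 black
        7 gray
        7 black
        9→4: 4 black — skip
      9 black
      5→4: 4 black — skip
      6 gray
        6→8: 8 is gray → back edge
Back edge closes the cycle 8 → 10 → 5 → 6 → 8; its vertices are {5, 6, 8, 10}.

5, 6, 8, 10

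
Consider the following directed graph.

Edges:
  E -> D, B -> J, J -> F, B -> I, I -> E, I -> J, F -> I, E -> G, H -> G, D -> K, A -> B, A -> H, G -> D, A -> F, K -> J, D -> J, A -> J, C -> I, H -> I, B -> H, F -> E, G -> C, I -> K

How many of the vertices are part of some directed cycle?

A vertex is on a directed cycle iff it belongs to a strongly connected component of size ≥ 2 (or has a self-loop).
The vertices on cycles are {C, D, E, F, G, I, J, K} — 8 in total.

8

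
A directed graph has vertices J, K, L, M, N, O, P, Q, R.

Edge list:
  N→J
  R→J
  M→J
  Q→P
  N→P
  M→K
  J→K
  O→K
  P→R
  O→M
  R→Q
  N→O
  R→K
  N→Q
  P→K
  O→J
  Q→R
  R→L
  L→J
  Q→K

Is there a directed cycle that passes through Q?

Yes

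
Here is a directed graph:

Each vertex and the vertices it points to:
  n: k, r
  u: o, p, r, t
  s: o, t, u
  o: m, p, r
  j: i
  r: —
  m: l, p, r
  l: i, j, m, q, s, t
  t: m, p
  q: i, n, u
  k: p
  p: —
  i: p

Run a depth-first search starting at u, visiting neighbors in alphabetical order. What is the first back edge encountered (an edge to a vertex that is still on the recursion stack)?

l->m

DFS from u (visiting neighbors in alphabetical order); mark gray on enter, black on exit:
u gray
  o gray
    m gray
      l gray
        i gray
          p gray
          p black
        i black
        j gray
          j→i: i black — skip
        j black
        l→m: m is gray → back edge
First back edge: l → m.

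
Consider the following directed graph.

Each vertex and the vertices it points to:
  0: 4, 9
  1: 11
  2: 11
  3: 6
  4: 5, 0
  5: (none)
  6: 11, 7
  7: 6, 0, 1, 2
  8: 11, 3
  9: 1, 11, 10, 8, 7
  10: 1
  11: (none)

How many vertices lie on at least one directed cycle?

A vertex is on a directed cycle iff it belongs to a strongly connected component of size ≥ 2 (or has a self-loop).
The vertices on cycles are {0, 3, 4, 6, 7, 8, 9} — 7 in total.

7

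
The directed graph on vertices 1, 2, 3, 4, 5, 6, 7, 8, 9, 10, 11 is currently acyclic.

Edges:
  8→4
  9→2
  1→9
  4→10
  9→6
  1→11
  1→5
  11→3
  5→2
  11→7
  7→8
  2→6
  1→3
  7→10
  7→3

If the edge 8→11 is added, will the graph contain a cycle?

Adding 8→11 creates a cycle iff 11 can already reach 8.
Path from 11: 11 → 7 → 8.
So 11 → … → 8 → 11 is a cycle.

Yes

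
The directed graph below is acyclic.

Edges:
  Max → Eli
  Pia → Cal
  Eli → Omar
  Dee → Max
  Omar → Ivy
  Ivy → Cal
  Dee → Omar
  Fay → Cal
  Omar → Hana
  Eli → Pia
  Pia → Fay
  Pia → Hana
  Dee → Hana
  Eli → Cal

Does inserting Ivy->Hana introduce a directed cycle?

No

Adding Ivy→Hana creates a cycle iff Hana can already reach Ivy.
Explore from Hana: no path reaches Ivy. The graph stays acyclic.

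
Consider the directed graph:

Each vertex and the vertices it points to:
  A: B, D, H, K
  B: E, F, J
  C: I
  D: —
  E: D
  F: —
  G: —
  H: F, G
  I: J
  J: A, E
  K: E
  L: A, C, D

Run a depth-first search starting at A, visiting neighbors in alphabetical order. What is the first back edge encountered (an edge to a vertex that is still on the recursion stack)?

DFS from A (visiting neighbors in alphabetical order); mark gray on enter, black on exit:
A gray
  B gray
    E gray
      D gray
      D black
    E black
    F gray
    F black
    J gray
      J→A: A is gray → back edge
First back edge: J → A.

J→A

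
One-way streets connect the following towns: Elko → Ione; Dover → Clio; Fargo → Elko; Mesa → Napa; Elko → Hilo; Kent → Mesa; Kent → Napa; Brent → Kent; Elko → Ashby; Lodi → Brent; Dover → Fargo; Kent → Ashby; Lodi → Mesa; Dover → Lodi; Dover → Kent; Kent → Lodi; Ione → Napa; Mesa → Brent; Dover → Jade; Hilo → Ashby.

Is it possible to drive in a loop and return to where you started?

Yes

DFS with white/gray/black marking, starting from Jade:
Jade gray
Jade black
Dover gray
  Kent gray
    Lodi gray
      Brent gray
        Brent→Kent: Kent is gray → back edge
Back edge found, so a cycle exists: Kent → Lodi → Brent → Kent.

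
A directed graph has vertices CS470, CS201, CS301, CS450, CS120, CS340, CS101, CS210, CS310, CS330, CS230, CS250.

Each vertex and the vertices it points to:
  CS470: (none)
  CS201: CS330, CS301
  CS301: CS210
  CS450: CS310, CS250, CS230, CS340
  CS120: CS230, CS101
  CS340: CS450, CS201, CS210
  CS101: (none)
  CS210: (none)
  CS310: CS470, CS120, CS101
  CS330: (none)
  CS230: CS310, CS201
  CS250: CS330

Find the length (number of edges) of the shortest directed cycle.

2

For each vertex v, BFS finds the shortest path from v back to v.
The shortest such closed walk is CS450 → CS340 → CS450, length 2.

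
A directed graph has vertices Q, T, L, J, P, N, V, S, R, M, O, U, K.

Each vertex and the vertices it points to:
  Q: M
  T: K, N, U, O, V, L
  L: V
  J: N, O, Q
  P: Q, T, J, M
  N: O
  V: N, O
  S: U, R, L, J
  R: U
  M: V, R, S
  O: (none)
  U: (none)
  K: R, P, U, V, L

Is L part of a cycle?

L lies on a cycle iff there is a path from L back to itself.
Exploring from L, it never reaches itself; equivalently, its strongly connected component is a singleton.

No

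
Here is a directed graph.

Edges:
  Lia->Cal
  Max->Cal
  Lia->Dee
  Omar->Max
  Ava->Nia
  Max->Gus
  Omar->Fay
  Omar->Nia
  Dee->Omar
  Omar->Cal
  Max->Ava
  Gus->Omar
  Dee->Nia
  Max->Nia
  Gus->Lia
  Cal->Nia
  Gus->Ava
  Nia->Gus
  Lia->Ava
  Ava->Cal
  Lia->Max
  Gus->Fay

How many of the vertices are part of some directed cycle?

8

A vertex is on a directed cycle iff it belongs to a strongly connected component of size ≥ 2 (or has a self-loop).
The vertices on cycles are {Ava, Cal, Dee, Gus, Lia, Max, Nia, Omar} — 8 in total.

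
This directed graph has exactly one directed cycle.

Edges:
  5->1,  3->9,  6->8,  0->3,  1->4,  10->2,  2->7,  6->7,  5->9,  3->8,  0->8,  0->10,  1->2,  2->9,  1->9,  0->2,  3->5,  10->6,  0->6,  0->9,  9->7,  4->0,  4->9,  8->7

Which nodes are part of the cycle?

0, 1, 3, 4, 5

DFS with gray/black marking from 4:
4 gray
  9 gray
    7 gray
    7 black
  9 black
  0 gray
    10 gray
      2 gray
        2→7: 7 black — skip
        2→9: 9 black — skip
      2 black
      6 gray
        8 gray
          8→7: 7 black — skip
        8 black
        6→7: 7 black — skip
      6 black
    10 black
    0→6: 6 black — skip
    0→8: 8 black — skip
    3 gray
      3→9: 9 black — skip
      3→8: 8 black — skip
      5 gray
        1 gray
          1→4: 4 is gray → back edge
Back edge closes the cycle 4 → 0 → 3 → 5 → 1 → 4; its vertices are {0, 1, 3, 4, 5}.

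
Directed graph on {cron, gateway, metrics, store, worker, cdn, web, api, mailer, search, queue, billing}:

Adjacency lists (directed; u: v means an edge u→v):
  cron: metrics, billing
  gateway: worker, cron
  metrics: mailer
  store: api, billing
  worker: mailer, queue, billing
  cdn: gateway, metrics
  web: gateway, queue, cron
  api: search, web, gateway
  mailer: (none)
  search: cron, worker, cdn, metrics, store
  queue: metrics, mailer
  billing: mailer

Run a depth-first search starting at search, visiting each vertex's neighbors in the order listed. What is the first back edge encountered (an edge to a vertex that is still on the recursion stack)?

api→search

DFS from search (visiting each vertex's neighbors in the order listed); mark gray on enter, black on exit:
search gray
  cron gray
    metrics gray
      mailer gray
      mailer black
    metrics black
    billing gray
      billing→mailer: mailer black — skip
    billing black
  cron black
  worker gray
    worker→mailer: mailer black — skip
    queue gray
      queue→metrics: metrics black — skip
      queue→mailer: mailer black — skip
    queue black
    worker→billing: billing black — skip
  worker black
  cdn gray
    gateway gray
      gateway→worker: worker black — skip
      gateway→cron: cron black — skip
    gateway black
    cdn→metrics: metrics black — skip
  cdn black
  search→metrics: metrics black — skip
  store gray
    api gray
      api→search: search is gray → back edge
First back edge: api → search.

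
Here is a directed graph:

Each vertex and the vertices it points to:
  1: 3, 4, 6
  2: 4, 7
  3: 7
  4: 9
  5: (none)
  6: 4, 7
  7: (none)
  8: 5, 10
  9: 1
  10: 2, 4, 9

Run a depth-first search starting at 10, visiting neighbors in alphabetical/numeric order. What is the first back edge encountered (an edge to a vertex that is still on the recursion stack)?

1->4

DFS from 10 (visiting neighbors in alphabetical/numeric order); mark gray on enter, black on exit:
10 gray
  2 gray
    4 gray
      9 gray
        1 gray
          3 gray
            7 gray
            7 black
          3 black
          1→4: 4 is gray → back edge
First back edge: 1 → 4.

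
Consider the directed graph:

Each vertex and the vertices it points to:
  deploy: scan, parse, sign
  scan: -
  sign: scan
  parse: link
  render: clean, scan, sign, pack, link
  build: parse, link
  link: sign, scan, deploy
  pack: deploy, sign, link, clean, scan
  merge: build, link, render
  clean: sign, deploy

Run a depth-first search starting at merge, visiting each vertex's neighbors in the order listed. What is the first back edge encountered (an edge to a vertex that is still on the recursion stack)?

deploy→parse

DFS from merge (visiting each vertex's neighbors in the order listed); mark gray on enter, black on exit:
merge gray
  build gray
    parse gray
      link gray
        sign gray
          scan gray
          scan black
        sign black
        link→scan: scan black — skip
        deploy gray
          deploy→scan: scan black — skip
          deploy→parse: parse is gray → back edge
First back edge: deploy → parse.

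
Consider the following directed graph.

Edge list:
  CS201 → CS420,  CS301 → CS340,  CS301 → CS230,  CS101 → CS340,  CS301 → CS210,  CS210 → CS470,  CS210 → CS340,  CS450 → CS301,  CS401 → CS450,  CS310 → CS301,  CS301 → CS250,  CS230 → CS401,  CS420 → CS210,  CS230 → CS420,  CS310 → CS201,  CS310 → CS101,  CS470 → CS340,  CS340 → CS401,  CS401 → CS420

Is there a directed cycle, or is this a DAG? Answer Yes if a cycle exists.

Yes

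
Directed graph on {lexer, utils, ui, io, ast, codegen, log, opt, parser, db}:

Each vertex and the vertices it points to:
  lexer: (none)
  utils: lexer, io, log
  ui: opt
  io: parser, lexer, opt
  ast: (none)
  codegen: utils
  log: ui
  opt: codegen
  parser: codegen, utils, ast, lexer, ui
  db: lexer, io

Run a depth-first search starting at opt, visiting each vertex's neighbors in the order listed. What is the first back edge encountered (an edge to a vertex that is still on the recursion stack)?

parser→codegen

DFS from opt (visiting each vertex's neighbors in the order listed); mark gray on enter, black on exit:
opt gray
  codegen gray
    utils gray
      lexer gray
      lexer black
      io gray
        parser gray
          parser→codegen: codegen is gray → back edge
First back edge: parser → codegen.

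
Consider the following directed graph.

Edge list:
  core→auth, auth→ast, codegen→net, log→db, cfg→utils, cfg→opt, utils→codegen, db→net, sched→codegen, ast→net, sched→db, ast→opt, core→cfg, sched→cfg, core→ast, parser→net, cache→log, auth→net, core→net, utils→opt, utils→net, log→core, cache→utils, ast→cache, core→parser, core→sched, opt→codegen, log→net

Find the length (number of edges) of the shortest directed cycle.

4

For each vertex v, BFS finds the shortest path from v back to v.
The shortest such closed walk is core → ast → cache → log → core, length 4.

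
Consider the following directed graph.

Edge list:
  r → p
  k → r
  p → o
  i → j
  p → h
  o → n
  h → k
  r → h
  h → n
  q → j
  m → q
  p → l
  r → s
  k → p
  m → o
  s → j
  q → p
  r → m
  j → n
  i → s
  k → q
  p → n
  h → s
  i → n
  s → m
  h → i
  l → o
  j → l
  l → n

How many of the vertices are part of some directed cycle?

A vertex is on a directed cycle iff it belongs to a strongly connected component of size ≥ 2 (or has a self-loop).
The vertices on cycles are {h, i, k, m, p, q, r, s} — 8 in total.

8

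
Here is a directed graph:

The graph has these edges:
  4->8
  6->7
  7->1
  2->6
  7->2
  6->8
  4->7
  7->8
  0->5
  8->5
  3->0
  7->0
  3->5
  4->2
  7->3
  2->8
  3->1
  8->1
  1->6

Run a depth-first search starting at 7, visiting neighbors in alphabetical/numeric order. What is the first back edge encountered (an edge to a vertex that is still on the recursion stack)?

6→7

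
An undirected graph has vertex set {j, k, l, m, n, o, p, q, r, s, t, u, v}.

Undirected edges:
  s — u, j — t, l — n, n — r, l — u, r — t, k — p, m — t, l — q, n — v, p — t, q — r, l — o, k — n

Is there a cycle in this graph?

DFS, tracking each vertex's parent; an edge to a visited non-parent vertex closes a cycle.
Start from p:
visit p (parent –)
  visit t (parent p)
    t–p: parent, skip
    visit j (parent t)
      j–t: parent, skip
    visit m (parent t)
      m–t: parent, skip
    visit r (parent t)
      visit q (parent r)
        q–r: parent, skip
        visit l (parent q)
          visit u (parent l)
            visit s (parent u)
              s–u: parent, skip
            u–l: parent, skip
          l–q: parent, skip
          visit n (parent l)
            visit k (parent n)
              k–n: parent, skip
              k–p: p visited and ≠ parent → cycle
Cycle: p – t – r – q – l – n – k – p.

Yes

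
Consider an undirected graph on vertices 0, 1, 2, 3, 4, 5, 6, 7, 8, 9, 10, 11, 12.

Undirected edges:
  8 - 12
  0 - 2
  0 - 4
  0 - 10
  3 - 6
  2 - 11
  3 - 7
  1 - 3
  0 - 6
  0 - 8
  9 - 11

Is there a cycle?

DFS, tracking each vertex's parent; an edge to a visited non-parent vertex closes a cycle.
Start from 4:
visit 4 (parent –)
  visit 0 (parent 4)
    visit 10 (parent 0)
      10–0: parent, skip
    0–4: parent, skip
    visit 6 (parent 0)
      6–0: parent, skip
      visit 3 (parent 6)
        visit 7 (parent 3)
          7–3: parent, skip
        visit 1 (parent 3)
          1–3: parent, skip
        3–6: parent, skip
    visit 8 (parent 0)
      visit 12 (parent 8)
        12–8: parent, skip
      8–0: parent, skip
    visit 2 (parent 0)
      2–0: parent, skip
      visit 11 (parent 2)
        11–2: parent, skip
        visit 9 (parent 11)
          9–11: parent, skip
visit 5 (parent –)
No non-parent visited neighbor found — the graph is a forest.

No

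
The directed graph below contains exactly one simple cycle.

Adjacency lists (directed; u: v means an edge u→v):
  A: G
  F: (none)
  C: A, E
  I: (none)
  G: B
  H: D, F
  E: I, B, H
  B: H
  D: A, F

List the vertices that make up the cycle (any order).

A, B, D, G, H

DFS with gray/black marking from A:
A gray
  G gray
    B gray
      H gray
        D gray
          D→A: A is gray → back edge
Back edge closes the cycle A → G → B → H → D → A; its vertices are {A, B, D, G, H}.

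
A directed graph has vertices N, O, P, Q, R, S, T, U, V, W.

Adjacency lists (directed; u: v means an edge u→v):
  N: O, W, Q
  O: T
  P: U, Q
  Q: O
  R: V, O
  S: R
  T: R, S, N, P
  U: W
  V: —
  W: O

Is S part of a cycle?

Yes

S is on a cycle iff S can reach itself via ≥1 edge.
S → R → O → T → S — yes.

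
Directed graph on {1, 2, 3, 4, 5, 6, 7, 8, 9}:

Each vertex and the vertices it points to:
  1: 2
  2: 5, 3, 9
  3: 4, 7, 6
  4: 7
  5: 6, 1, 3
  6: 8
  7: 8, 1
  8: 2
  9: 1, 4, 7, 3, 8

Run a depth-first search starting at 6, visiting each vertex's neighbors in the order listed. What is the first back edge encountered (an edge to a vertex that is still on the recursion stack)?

5->6

DFS from 6 (visiting each vertex's neighbors in the order listed); mark gray on enter, black on exit:
6 gray
  8 gray
    2 gray
      5 gray
        5→6: 6 is gray → back edge
First back edge: 5 → 6.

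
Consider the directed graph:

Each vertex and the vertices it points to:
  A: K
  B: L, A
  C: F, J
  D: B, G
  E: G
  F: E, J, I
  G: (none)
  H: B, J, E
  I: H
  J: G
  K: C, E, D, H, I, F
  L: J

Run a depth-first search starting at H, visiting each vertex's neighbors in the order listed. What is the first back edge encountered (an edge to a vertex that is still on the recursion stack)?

I->H

DFS from H (visiting each vertex's neighbors in the order listed); mark gray on enter, black on exit:
H gray
  B gray
    L gray
      J gray
        G gray
        G black
      J black
    L black
    A gray
      K gray
        C gray
          F gray
            E gray
              E→G: G black — skip
            E black
            F→J: J black — skip
            I gray
              I→H: H is gray → back edge
First back edge: I → H.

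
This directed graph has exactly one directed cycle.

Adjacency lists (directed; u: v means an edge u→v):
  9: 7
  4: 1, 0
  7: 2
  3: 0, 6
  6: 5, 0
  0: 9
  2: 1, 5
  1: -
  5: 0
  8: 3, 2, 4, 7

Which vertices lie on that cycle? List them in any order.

0, 2, 5, 7, 9

DFS with gray/black marking from 2:
2 gray
  1 gray
  1 black
  5 gray
    0 gray
      9 gray
        7 gray
          7→2: 2 is gray → back edge
Back edge closes the cycle 2 → 5 → 0 → 9 → 7 → 2; its vertices are {0, 2, 5, 7, 9}.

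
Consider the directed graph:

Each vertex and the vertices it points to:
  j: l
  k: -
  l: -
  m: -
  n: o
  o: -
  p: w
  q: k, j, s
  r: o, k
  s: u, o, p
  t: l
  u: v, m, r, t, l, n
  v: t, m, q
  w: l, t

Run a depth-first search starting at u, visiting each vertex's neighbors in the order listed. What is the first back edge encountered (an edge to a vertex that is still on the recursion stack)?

DFS from u (visiting each vertex's neighbors in the order listed); mark gray on enter, black on exit:
u gray
  v gray
    t gray
      l gray
      l black
    t black
    m gray
    m black
    q gray
      k gray
      k black
      j gray
        j→l: l black — skip
      j black
      s gray
        s→u: u is gray → back edge
First back edge: s → u.

s→u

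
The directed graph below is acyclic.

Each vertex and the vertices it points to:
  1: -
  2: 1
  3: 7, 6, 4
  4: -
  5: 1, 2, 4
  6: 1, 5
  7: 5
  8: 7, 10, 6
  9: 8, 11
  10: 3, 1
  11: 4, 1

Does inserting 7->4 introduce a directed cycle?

No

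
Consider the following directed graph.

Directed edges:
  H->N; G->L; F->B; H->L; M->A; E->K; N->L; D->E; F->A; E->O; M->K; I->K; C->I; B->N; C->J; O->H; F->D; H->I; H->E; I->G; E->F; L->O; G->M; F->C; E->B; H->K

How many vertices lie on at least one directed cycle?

A vertex is on a directed cycle iff it belongs to a strongly connected component of size ≥ 2 (or has a self-loop).
The vertices on cycles are {B, C, D, E, F, G, H, I, L, N, O} — 11 in total.

11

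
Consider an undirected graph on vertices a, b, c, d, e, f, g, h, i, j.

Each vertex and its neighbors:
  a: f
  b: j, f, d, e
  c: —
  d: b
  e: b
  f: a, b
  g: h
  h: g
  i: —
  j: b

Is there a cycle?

DFS, tracking each vertex's parent; an edge to a visited non-parent vertex closes a cycle.
Start from c:
visit c (parent –)
visit a (parent –)
  visit f (parent a)
    f–a: parent, skip
    visit b (parent f)
      visit j (parent b)
        j–b: parent, skip
      b–f: parent, skip
      visit d (parent b)
        d–b: parent, skip
      visit e (parent b)
        e–b: parent, skip
visit g (parent –)
  visit h (parent g)
    h–g: parent, skip
visit i (parent –)
No non-parent visited neighbor found — the graph is a forest.

No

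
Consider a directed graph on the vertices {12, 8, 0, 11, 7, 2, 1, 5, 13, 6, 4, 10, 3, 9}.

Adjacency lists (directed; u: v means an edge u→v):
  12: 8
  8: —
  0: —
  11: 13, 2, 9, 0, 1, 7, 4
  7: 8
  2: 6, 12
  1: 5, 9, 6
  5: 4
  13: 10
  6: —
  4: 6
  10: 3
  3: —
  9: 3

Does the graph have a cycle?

DFS with white/gray/black marking, starting from 3:
3 gray
3 black
12 gray
  8 gray
  8 black
12 black
0 gray
0 black
11 gray
  13 gray
    10 gray
      10→3: 3 black — skip
    10 black
  13 black
  2 gray
    6 gray
    6 black
    2→12: 12 black — skip
  2 black
  9 gray
    9→3: 3 black — skip
  9 black
  11→0: 0 black — skip
  1 gray
    5 gray
      4 gray
        4→6: 6 black — skip
      4 black
    5 black
    1→9: 9 black — skip
    1→6: 6 black — skip
  1 black
  7 gray
    7→8: 8 black — skip
  7 black
  11→4: 4 black — skip
11 black
Every edge goes to a white or black vertex — no back edge, so the graph is acyclic.

No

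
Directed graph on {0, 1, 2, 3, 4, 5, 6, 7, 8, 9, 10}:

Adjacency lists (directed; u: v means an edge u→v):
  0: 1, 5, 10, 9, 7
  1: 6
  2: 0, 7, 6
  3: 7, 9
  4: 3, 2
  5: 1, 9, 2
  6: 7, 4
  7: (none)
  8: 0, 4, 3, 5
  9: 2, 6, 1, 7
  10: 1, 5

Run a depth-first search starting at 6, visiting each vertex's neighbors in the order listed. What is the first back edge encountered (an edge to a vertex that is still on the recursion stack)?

1->6

DFS from 6 (visiting each vertex's neighbors in the order listed); mark gray on enter, black on exit:
6 gray
  7 gray
  7 black
  4 gray
    3 gray
      3→7: 7 black — skip
      9 gray
        2 gray
          0 gray
            1 gray
              1→6: 6 is gray → back edge
First back edge: 1 → 6.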